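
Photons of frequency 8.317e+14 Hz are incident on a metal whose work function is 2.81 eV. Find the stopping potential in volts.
0.6296 V

The stopping potential V_s satisfies: eV_s = KE_max

First, find KE_max using Einstein's equation:
E_photon = hf = (6.626×10⁻³⁴ J·s)(8.317e+14 Hz) = 3.4396 eV
KE_max = E_photon - φ = 3.4396 - 2.81 = 0.6296 eV

Since eV_s = KE_max:
V_s = KE_max/e = 0.6296 V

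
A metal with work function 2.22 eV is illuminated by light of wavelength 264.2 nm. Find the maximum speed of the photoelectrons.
9.3266e+05 m/s

First, find the maximum kinetic energy:
E_photon = hc/λ = 4.6928 eV
KE_max = E_photon - φ = 4.6928 - 2.22 = 2.4728 eV

Convert to Joules: KE_max = 2.4728 × 1.602×10⁻¹⁹ J = 3.9619e-19 J

Then use KE = ½mv² to find velocity:
v = √(2·KE/m) = √(2 × 3.9619e-19 J / 9.109e-31 kg)
v = 9.3266e+05 m/s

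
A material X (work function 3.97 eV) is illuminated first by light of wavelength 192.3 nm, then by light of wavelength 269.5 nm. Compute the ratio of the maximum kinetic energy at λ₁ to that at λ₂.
3.9292

Using Einstein's equation: KE_max = hc/λ - φ

For λ₁ = 192.3 nm:
E₁ = hc/λ₁ = 6.4474 eV
KE₁ = E₁ - φ = 6.4474 - 3.97 = 2.4774 eV

For λ₂ = 269.5 nm:
E₂ = hc/λ₂ = 4.6005 eV
KE₂ = E₂ - φ = 4.6005 - 3.97 = 0.6305 eV

Ratio: KE₁/KE₂ = 2.4774/0.6305 = 3.9292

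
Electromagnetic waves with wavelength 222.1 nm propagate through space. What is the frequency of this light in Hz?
1.3498e+15 Hz

Using the wave equation: c = fλ

Solving for frequency:
f = c/λ = (3×10⁸ m/s) / (222.1×10⁻⁹ m)
f = 1.3498e+15 Hz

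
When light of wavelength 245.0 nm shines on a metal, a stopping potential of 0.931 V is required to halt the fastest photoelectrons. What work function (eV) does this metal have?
4.13 eV

The stopping potential gives the maximum kinetic energy: KE_max = eV_s = 0.931 eV

From Einstein's photoelectric equation: KE_max = hc/λ - φ
Rearranging: φ = hc/λ - KE_max

Calculate photon energy:
E_photon = hc/λ = (6.626×10⁻³⁴ J·s)(3×10⁸ m/s) / (245.0×10⁻⁹ m) = 5.0606 eV

Therefore:
φ = 5.0606 - 0.931 = 4.13 eV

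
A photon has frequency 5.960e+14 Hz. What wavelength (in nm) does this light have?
503.01 nm

Using the wave equation: c = fλ

Solving for wavelength:
λ = c/f = (3×10⁸ m/s) / (5.960e+14 Hz)
λ = 503.01 nm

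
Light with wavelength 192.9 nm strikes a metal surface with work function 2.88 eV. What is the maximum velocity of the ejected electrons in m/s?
1.1171e+06 m/s

First, find the maximum kinetic energy:
E_photon = hc/λ = 6.4274 eV
KE_max = E_photon - φ = 6.4274 - 2.88 = 3.5474 eV

Convert to Joules: KE_max = 3.5474 × 1.602×10⁻¹⁹ J = 5.6835e-19 J

Then use KE = ½mv² to find velocity:
v = √(2·KE/m) = √(2 × 5.6835e-19 J / 9.109e-31 kg)
v = 1.1171e+06 m/s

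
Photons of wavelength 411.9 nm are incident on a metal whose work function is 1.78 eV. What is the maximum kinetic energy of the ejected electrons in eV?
1.2301 eV

Using Einstein's photoelectric equation: KE_max = hf - φ = hc/λ - φ

First, calculate the photon energy:
E_photon = hc/λ = (6.626×10⁻³⁴ J·s)(3×10⁸ m/s) / (411.9×10⁻⁹ m)
E_photon = 3.0101 eV

Then, the maximum kinetic energy:
KE_max = E_photon - φ = 3.0101 eV - 1.78 eV = 1.2301 eV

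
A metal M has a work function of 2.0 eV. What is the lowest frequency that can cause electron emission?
4.8360e+14 Hz

The threshold frequency is when the photon energy equals the work function:
hf₀ = φ

Solving for f₀:
f₀ = φ/h = (2.0 eV × 1.602×10⁻¹⁹ J/eV) / (6.626×10⁻³⁴ J·s)
f₀ = 4.8360e+14 Hz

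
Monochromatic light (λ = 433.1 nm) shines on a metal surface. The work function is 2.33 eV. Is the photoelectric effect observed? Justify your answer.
Yes

For photoemission, the photon energy must exceed the work function.

Photon energy: E = hc/λ = 2.8627 eV
Work function: φ = 2.33 eV

Since E_photon (2.8627 eV) > φ (2.33 eV), photoemission WILL occur.
The threshold wavelength is λ₀ = hc/φ = 532.1 nm.
Since 433.1 nm < 532.1 nm, the light has sufficient energy.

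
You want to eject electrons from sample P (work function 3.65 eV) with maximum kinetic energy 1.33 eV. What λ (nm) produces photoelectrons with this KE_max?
248.96 nm

From Einstein's equation: KE_max = hc/λ - φ

Rearranging for λ:
hc/λ = KE_max + φ
λ = hc/(KE_max + φ)

Required photon energy:
E_photon = KE_max + φ = 1.33 + 3.65 = 4.98 eV

Required wavelength:
λ = hc/E_photon = (6.626×10⁻³⁴)(3×10⁸) / (4.98 × 1.602×10⁻¹⁹)
λ = 248.96 nm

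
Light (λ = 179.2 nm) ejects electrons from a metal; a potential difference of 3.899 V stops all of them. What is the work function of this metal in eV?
3.02 eV

The stopping potential gives the maximum kinetic energy: KE_max = eV_s = 3.899 eV

From Einstein's photoelectric equation: KE_max = hc/λ - φ
Rearranging: φ = hc/λ - KE_max

Calculate photon energy:
E_photon = hc/λ = (6.626×10⁻³⁴ J·s)(3×10⁸ m/s) / (179.2×10⁻⁹ m) = 6.9188 eV

Therefore:
φ = 6.9188 - 3.899 = 3.02 eV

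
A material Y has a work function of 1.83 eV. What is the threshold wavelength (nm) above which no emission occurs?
677.51 nm

The threshold wavelength is when the photon energy equals the work function:
hc/λ₀ = φ

Solving for λ₀:
λ₀ = hc/φ = (6.626×10⁻³⁴ J·s)(3×10⁸ m/s) / (1.83 eV × 1.602×10⁻¹⁹ J/eV)
λ₀ = 677.51 nm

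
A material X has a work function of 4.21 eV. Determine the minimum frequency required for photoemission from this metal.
1.0180e+15 Hz

The threshold frequency is when the photon energy equals the work function:
hf₀ = φ

Solving for f₀:
f₀ = φ/h = (4.21 eV × 1.602×10⁻¹⁹ J/eV) / (6.626×10⁻³⁴ J·s)
f₀ = 1.0180e+15 Hz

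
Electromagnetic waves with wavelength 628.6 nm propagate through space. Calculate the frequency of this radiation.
4.7692e+14 Hz

Using the wave equation: c = fλ

Solving for frequency:
f = c/λ = (3×10⁸ m/s) / (628.6×10⁻⁹ m)
f = 4.7692e+14 Hz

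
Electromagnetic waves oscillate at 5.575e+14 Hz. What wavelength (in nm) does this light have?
537.74 nm

Using the wave equation: c = fλ

Solving for wavelength:
λ = c/f = (3×10⁸ m/s) / (5.575e+14 Hz)
λ = 537.74 nm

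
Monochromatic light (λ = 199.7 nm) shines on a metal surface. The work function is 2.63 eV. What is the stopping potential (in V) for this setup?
3.5785 V

The stopping potential V_s satisfies: eV_s = KE_max

First, find KE_max using Einstein's equation:
E_photon = hc/λ = 6.2085 eV
KE_max = E_photon - φ = 6.2085 - 2.63 = 3.5785 eV

Since eV_s = KE_max:
V_s = KE_max/e = 3.5785 V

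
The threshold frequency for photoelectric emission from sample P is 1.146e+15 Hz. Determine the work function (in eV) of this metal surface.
4.74 eV

At the threshold frequency, photon energy equals work function:
φ = hf₀

Calculating:
φ = (6.626×10⁻³⁴ J·s)(1.146e+15 Hz)
φ = 4.74 eV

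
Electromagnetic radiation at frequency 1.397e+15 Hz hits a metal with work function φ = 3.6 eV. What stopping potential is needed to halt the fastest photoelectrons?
2.1775 V

The stopping potential V_s satisfies: eV_s = KE_max

First, find KE_max using Einstein's equation:
E_photon = hf = (6.626×10⁻³⁴ J·s)(1.397e+15 Hz) = 5.7775 eV
KE_max = E_photon - φ = 5.7775 - 3.6 = 2.1775 eV

Since eV_s = KE_max:
V_s = KE_max/e = 2.1775 V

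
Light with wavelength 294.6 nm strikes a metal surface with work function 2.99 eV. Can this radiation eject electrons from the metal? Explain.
Yes

For photoemission, the photon energy must exceed the work function.

Photon energy: E = hc/λ = 4.2086 eV
Work function: φ = 2.99 eV

Since E_photon (4.2086 eV) > φ (2.99 eV), photoemission WILL occur.
The threshold wavelength is λ₀ = hc/φ = 414.7 nm.
Since 294.6 nm < 414.7 nm, the light has sufficient energy.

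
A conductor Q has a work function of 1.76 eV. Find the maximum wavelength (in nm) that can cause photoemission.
704.46 nm

The threshold wavelength is when the photon energy equals the work function:
hc/λ₀ = φ

Solving for λ₀:
λ₀ = hc/φ = (6.626×10⁻³⁴ J·s)(3×10⁸ m/s) / (1.76 eV × 1.602×10⁻¹⁹ J/eV)
λ₀ = 704.46 nm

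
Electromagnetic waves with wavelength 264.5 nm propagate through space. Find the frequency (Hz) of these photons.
1.1334e+15 Hz

Using the wave equation: c = fλ

Solving for frequency:
f = c/λ = (3×10⁸ m/s) / (264.5×10⁻⁹ m)
f = 1.1334e+15 Hz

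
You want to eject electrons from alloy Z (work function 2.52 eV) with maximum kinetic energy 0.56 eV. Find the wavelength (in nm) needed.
402.55 nm

From Einstein's equation: KE_max = hc/λ - φ

Rearranging for λ:
hc/λ = KE_max + φ
λ = hc/(KE_max + φ)

Required photon energy:
E_photon = KE_max + φ = 0.56 + 2.52 = 3.08 eV

Required wavelength:
λ = hc/E_photon = (6.626×10⁻³⁴)(3×10⁸) / (3.08 × 1.602×10⁻¹⁹)
λ = 402.55 nm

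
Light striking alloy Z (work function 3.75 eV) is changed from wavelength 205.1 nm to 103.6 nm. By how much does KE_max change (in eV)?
5.9225 eV

Using Einstein's equation: KE_max = hc/λ - φ

For λ₁ = 205.1 nm:
KE₁ = hc/λ₁ - φ = 6.0451 - 3.75 = 2.2951 eV

For λ₂ = 103.6 nm:
KE₂ = hc/λ₂ - φ = 11.9676 - 3.75 = 8.2176 eV

Change in KE:
ΔKE = KE₂ - KE₁ = 8.2176 - 2.2951 = 5.9225 eV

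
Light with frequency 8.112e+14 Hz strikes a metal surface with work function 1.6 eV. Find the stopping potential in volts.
1.7549 V

The stopping potential V_s satisfies: eV_s = KE_max

First, find KE_max using Einstein's equation:
E_photon = hf = (6.626×10⁻³⁴ J·s)(8.112e+14 Hz) = 3.3549 eV
KE_max = E_photon - φ = 3.3549 - 1.6 = 1.7549 eV

Since eV_s = KE_max:
V_s = KE_max/e = 1.7549 V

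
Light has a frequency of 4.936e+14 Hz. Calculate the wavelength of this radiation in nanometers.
607.36 nm

Using the wave equation: c = fλ

Solving for wavelength:
λ = c/f = (3×10⁸ m/s) / (4.936e+14 Hz)
λ = 607.36 nm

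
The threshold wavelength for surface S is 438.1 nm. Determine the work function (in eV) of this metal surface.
2.83 eV

At the threshold wavelength, photon energy equals work function:
φ = hc/λ₀

Calculating:
φ = (6.626×10⁻³⁴ J·s)(3×10⁸ m/s) / (438.1×10⁻⁹ m)
φ = 2.83 eV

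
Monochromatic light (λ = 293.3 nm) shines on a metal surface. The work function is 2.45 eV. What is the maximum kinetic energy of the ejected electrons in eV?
1.7772 eV

Using Einstein's photoelectric equation: KE_max = hf - φ = hc/λ - φ

First, calculate the photon energy:
E_photon = hc/λ = (6.626×10⁻³⁴ J·s)(3×10⁸ m/s) / (293.3×10⁻⁹ m)
E_photon = 4.2272 eV

Then, the maximum kinetic energy:
KE_max = E_photon - φ = 4.2272 eV - 2.45 eV = 1.7772 eV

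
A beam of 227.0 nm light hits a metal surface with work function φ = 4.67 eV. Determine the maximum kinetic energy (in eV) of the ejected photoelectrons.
0.7919 eV

Using Einstein's photoelectric equation: KE_max = hf - φ = hc/λ - φ

First, calculate the photon energy:
E_photon = hc/λ = (6.626×10⁻³⁴ J·s)(3×10⁸ m/s) / (227.0×10⁻⁹ m)
E_photon = 5.4619 eV

Then, the maximum kinetic energy:
KE_max = E_photon - φ = 5.4619 eV - 4.67 eV = 0.7919 eV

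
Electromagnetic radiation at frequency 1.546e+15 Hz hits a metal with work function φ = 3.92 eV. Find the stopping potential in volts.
2.4737 V

The stopping potential V_s satisfies: eV_s = KE_max

First, find KE_max using Einstein's equation:
E_photon = hf = (6.626×10⁻³⁴ J·s)(1.546e+15 Hz) = 6.3937 eV
KE_max = E_photon - φ = 6.3937 - 3.92 = 2.4737 eV

Since eV_s = KE_max:
V_s = KE_max/e = 2.4737 V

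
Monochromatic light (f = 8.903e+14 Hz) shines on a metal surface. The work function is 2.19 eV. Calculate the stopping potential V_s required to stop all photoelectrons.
1.4920 V

The stopping potential V_s satisfies: eV_s = KE_max

First, find KE_max using Einstein's equation:
E_photon = hf = (6.626×10⁻³⁴ J·s)(8.903e+14 Hz) = 3.6820 eV
KE_max = E_photon - φ = 3.6820 - 2.19 = 1.4920 eV

Since eV_s = KE_max:
V_s = KE_max/e = 1.4920 V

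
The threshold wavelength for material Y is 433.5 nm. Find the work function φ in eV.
2.86 eV

At the threshold wavelength, photon energy equals work function:
φ = hc/λ₀

Calculating:
φ = (6.626×10⁻³⁴ J·s)(3×10⁸ m/s) / (433.5×10⁻⁹ m)
φ = 2.86 eV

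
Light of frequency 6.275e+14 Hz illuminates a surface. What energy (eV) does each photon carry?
2.5951 eV

Using E = hf:

E = hf = (6.626×10⁻³⁴ J·s)(6.275e+14 Hz)
E = 2.5951 eV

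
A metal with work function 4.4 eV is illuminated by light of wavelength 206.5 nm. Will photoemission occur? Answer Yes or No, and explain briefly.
Yes

For photoemission, the photon energy must exceed the work function.

Photon energy: E = hc/λ = 6.0041 eV
Work function: φ = 4.4 eV

Since E_photon (6.0041 eV) > φ (4.4 eV), photoemission WILL occur.
The threshold wavelength is λ₀ = hc/φ = 281.8 nm.
Since 206.5 nm < 281.8 nm, the light has sufficient energy.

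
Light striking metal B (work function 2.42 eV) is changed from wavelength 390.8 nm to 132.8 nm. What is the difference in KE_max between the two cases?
6.1636 eV

Using Einstein's equation: KE_max = hc/λ - φ

For λ₁ = 390.8 nm:
KE₁ = hc/λ₁ - φ = 3.1726 - 2.42 = 0.7526 eV

For λ₂ = 132.8 nm:
KE₂ = hc/λ₂ - φ = 9.3362 - 2.42 = 6.9162 eV

Change in KE:
ΔKE = KE₂ - KE₁ = 6.9162 - 0.7526 = 6.1636 eV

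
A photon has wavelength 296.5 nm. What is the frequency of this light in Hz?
1.0111e+15 Hz

Using the wave equation: c = fλ

Solving for frequency:
f = c/λ = (3×10⁸ m/s) / (296.5×10⁻⁹ m)
f = 1.0111e+15 Hz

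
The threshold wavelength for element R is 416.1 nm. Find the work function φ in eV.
2.98 eV

At the threshold wavelength, photon energy equals work function:
φ = hc/λ₀

Calculating:
φ = (6.626×10⁻³⁴ J·s)(3×10⁸ m/s) / (416.1×10⁻⁹ m)
φ = 2.98 eV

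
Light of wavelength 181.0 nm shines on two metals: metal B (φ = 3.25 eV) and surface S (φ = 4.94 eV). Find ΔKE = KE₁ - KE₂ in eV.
1.6900 eV

Using KE_max = hc/λ - φ for each metal:

Photon energy: E = hc/λ = 6.8500 eV

For metal B (φ₁ = 3.25 eV):
KE₁ = E - φ₁ = 6.8500 - 3.25 = 3.6000 eV

For surface S (φ₂ = 4.94 eV):
KE₂ = E - φ₂ = 6.8500 - 4.94 = 1.9100 eV

Difference:
ΔKE = KE₁ - KE₂ = 3.6000 - 1.9100 = 1.6900 eV

Note: The difference equals the difference in work functions: 4.94 - 3.25 = 1.69 eV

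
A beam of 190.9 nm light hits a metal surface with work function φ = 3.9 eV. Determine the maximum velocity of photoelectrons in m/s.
9.5537e+05 m/s

First, find the maximum kinetic energy:
E_photon = hc/λ = 6.4947 eV
KE_max = E_photon - φ = 6.4947 - 3.9 = 2.5947 eV

Convert to Joules: KE_max = 2.5947 × 1.602×10⁻¹⁹ J = 4.1572e-19 J

Then use KE = ½mv² to find velocity:
v = √(2·KE/m) = √(2 × 4.1572e-19 J / 9.109e-31 kg)
v = 9.5537e+05 m/s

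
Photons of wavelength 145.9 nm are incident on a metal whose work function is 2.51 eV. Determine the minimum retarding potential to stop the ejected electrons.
5.9879 V

The stopping potential V_s satisfies: eV_s = KE_max

First, find KE_max using Einstein's equation:
E_photon = hc/λ = 8.4979 eV
KE_max = E_photon - φ = 8.4979 - 2.51 = 5.9879 eV

Since eV_s = KE_max:
V_s = KE_max/e = 5.9879 V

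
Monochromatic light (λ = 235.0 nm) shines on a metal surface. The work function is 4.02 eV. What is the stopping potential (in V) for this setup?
1.2559 V

The stopping potential V_s satisfies: eV_s = KE_max

First, find KE_max using Einstein's equation:
E_photon = hc/λ = 5.2759 eV
KE_max = E_photon - φ = 5.2759 - 4.02 = 1.2559 eV

Since eV_s = KE_max:
V_s = KE_max/e = 1.2559 V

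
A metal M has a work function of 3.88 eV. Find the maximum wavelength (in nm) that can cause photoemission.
319.55 nm

The threshold wavelength is when the photon energy equals the work function:
hc/λ₀ = φ

Solving for λ₀:
λ₀ = hc/φ = (6.626×10⁻³⁴ J·s)(3×10⁸ m/s) / (3.88 eV × 1.602×10⁻¹⁹ J/eV)
λ₀ = 319.55 nm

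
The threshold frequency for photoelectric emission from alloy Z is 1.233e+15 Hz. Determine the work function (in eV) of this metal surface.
5.10 eV

At the threshold frequency, photon energy equals work function:
φ = hf₀

Calculating:
φ = (6.626×10⁻³⁴ J·s)(1.233e+15 Hz)
φ = 5.10 eV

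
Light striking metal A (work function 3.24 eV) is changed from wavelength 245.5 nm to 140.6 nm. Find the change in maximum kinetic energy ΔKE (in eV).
3.7679 eV

Using Einstein's equation: KE_max = hc/λ - φ

For λ₁ = 245.5 nm:
KE₁ = hc/λ₁ - φ = 5.0503 - 3.24 = 1.8103 eV

For λ₂ = 140.6 nm:
KE₂ = hc/λ₂ - φ = 8.8182 - 3.24 = 5.5782 eV

Change in KE:
ΔKE = KE₂ - KE₁ = 5.5782 - 1.8103 = 3.7679 eV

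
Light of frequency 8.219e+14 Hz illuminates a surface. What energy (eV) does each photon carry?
3.3991 eV

Using E = hf:

E = hf = (6.626×10⁻³⁴ J·s)(8.219e+14 Hz)
E = 3.3991 eV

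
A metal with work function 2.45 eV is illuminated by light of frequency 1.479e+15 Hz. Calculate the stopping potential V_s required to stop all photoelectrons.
3.6667 V

The stopping potential V_s satisfies: eV_s = KE_max

First, find KE_max using Einstein's equation:
E_photon = hf = (6.626×10⁻³⁴ J·s)(1.479e+15 Hz) = 6.1167 eV
KE_max = E_photon - φ = 6.1167 - 2.45 = 3.6667 eV

Since eV_s = KE_max:
V_s = KE_max/e = 3.6667 V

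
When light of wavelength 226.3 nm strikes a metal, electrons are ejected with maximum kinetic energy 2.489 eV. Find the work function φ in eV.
2.99 eV

From Einstein's photoelectric equation: KE_max = hf - φ = hc/λ - φ

Rearranging for φ:
φ = hc/λ - KE_max

Calculate photon energy:
E_photon = hc/λ = 5.4788 eV

Therefore:
φ = 5.4788 - 2.489 = 2.99 eV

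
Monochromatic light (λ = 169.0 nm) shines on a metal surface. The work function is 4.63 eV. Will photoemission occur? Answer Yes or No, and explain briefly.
Yes

For photoemission, the photon energy must exceed the work function.

Photon energy: E = hc/λ = 7.3363 eV
Work function: φ = 4.63 eV

Since E_photon (7.3363 eV) > φ (4.63 eV), photoemission WILL occur.
The threshold wavelength is λ₀ = hc/φ = 267.8 nm.
Since 169.0 nm < 267.8 nm, the light has sufficient energy.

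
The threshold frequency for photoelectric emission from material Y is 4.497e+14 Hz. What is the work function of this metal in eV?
1.86 eV

At the threshold frequency, photon energy equals work function:
φ = hf₀

Calculating:
φ = (6.626×10⁻³⁴ J·s)(4.497e+14 Hz)
φ = 1.86 eV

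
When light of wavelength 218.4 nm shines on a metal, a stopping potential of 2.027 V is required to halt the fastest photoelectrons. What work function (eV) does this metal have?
3.65 eV

The stopping potential gives the maximum kinetic energy: KE_max = eV_s = 2.027 eV

From Einstein's photoelectric equation: KE_max = hc/λ - φ
Rearranging: φ = hc/λ - KE_max

Calculate photon energy:
E_photon = hc/λ = (6.626×10⁻³⁴ J·s)(3×10⁸ m/s) / (218.4×10⁻⁹ m) = 5.6769 eV

Therefore:
φ = 5.6769 - 2.027 = 3.65 eV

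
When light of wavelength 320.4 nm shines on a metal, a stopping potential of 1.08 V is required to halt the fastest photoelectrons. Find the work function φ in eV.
2.79 eV

The stopping potential gives the maximum kinetic energy: KE_max = eV_s = 1.08 eV

From Einstein's photoelectric equation: KE_max = hc/λ - φ
Rearranging: φ = hc/λ - KE_max

Calculate photon energy:
E_photon = hc/λ = (6.626×10⁻³⁴ J·s)(3×10⁸ m/s) / (320.4×10⁻⁹ m) = 3.8697 eV

Therefore:
φ = 3.8697 - 1.08 = 2.79 eV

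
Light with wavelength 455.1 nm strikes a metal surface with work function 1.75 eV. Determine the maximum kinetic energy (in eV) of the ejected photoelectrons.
0.9743 eV

Using Einstein's photoelectric equation: KE_max = hf - φ = hc/λ - φ

First, calculate the photon energy:
E_photon = hc/λ = (6.626×10⁻³⁴ J·s)(3×10⁸ m/s) / (455.1×10⁻⁹ m)
E_photon = 2.7243 eV

Then, the maximum kinetic energy:
KE_max = E_photon - φ = 2.7243 eV - 1.75 eV = 0.9743 eV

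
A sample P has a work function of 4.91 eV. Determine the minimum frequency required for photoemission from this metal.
1.1872e+15 Hz

The threshold frequency is when the photon energy equals the work function:
hf₀ = φ

Solving for f₀:
f₀ = φ/h = (4.91 eV × 1.602×10⁻¹⁹ J/eV) / (6.626×10⁻³⁴ J·s)
f₀ = 1.1872e+15 Hz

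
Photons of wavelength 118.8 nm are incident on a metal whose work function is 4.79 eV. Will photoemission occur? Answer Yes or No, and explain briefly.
Yes

For photoemission, the photon energy must exceed the work function.

Photon energy: E = hc/λ = 10.4364 eV
Work function: φ = 4.79 eV

Since E_photon (10.4364 eV) > φ (4.79 eV), photoemission WILL occur.
The threshold wavelength is λ₀ = hc/φ = 258.8 nm.
Since 118.8 nm < 258.8 nm, the light has sufficient energy.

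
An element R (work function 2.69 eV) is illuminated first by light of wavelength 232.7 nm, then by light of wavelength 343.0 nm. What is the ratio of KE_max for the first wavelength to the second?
2.8529

Using Einstein's equation: KE_max = hc/λ - φ

For λ₁ = 232.7 nm:
E₁ = hc/λ₁ = 5.3281 eV
KE₁ = E₁ - φ = 5.3281 - 2.69 = 2.6381 eV

For λ₂ = 343.0 nm:
E₂ = hc/λ₂ = 3.6147 eV
KE₂ = E₂ - φ = 3.6147 - 2.69 = 0.9247 eV

Ratio: KE₁/KE₂ = 2.6381/0.9247 = 2.8529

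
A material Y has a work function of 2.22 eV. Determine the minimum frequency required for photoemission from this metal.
5.3679e+14 Hz

The threshold frequency is when the photon energy equals the work function:
hf₀ = φ

Solving for f₀:
f₀ = φ/h = (2.22 eV × 1.602×10⁻¹⁹ J/eV) / (6.626×10⁻³⁴ J·s)
f₀ = 5.3679e+14 Hz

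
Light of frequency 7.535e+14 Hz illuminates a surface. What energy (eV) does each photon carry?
3.1162 eV

Using E = hf:

E = hf = (6.626×10⁻³⁴ J·s)(7.535e+14 Hz)
E = 3.1162 eV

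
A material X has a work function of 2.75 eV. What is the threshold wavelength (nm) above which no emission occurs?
450.85 nm

The threshold wavelength is when the photon energy equals the work function:
hc/λ₀ = φ

Solving for λ₀:
λ₀ = hc/φ = (6.626×10⁻³⁴ J·s)(3×10⁸ m/s) / (2.75 eV × 1.602×10⁻¹⁹ J/eV)
λ₀ = 450.85 nm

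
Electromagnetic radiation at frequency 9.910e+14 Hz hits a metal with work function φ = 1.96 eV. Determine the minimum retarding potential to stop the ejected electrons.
2.1384 V

The stopping potential V_s satisfies: eV_s = KE_max

First, find KE_max using Einstein's equation:
E_photon = hf = (6.626×10⁻³⁴ J·s)(9.910e+14 Hz) = 4.0984 eV
KE_max = E_photon - φ = 4.0984 - 1.96 = 2.1384 eV

Since eV_s = KE_max:
V_s = KE_max/e = 2.1384 V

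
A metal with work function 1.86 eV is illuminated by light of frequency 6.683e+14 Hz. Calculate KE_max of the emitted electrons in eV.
0.9039 eV

Using Einstein's photoelectric equation: KE_max = hf - φ

First, calculate the photon energy:
E_photon = hf = (6.626×10⁻³⁴ J·s)(6.683e+14 Hz)
E_photon = 2.7639 eV

Then, the maximum kinetic energy:
KE_max = E_photon - φ = 2.7639 eV - 1.86 eV = 0.9039 eV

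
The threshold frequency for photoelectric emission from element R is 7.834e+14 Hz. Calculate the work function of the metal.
3.24 eV

At the threshold frequency, photon energy equals work function:
φ = hf₀

Calculating:
φ = (6.626×10⁻³⁴ J·s)(7.834e+14 Hz)
φ = 3.24 eV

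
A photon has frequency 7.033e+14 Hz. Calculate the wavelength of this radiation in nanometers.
426.27 nm

Using the wave equation: c = fλ

Solving for wavelength:
λ = c/f = (3×10⁸ m/s) / (7.033e+14 Hz)
λ = 426.27 nm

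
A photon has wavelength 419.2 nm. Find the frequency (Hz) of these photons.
7.1515e+14 Hz

Using the wave equation: c = fλ

Solving for frequency:
f = c/λ = (3×10⁸ m/s) / (419.2×10⁻⁹ m)
f = 7.1515e+14 Hz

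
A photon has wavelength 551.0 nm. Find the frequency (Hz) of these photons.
5.4409e+14 Hz

Using the wave equation: c = fλ

Solving for frequency:
f = c/λ = (3×10⁸ m/s) / (551.0×10⁻⁹ m)
f = 5.4409e+14 Hz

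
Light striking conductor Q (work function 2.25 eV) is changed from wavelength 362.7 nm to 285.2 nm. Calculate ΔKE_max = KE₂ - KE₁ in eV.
0.9289 eV

Using Einstein's equation: KE_max = hc/λ - φ

For λ₁ = 362.7 nm:
KE₁ = hc/λ₁ - φ = 3.4184 - 2.25 = 1.1684 eV

For λ₂ = 285.2 nm:
KE₂ = hc/λ₂ - φ = 4.3473 - 2.25 = 2.0973 eV

Change in KE:
ΔKE = KE₂ - KE₁ = 2.0973 - 1.1684 = 0.9289 eV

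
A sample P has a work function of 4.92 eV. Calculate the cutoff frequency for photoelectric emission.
1.1897e+15 Hz

The threshold frequency is when the photon energy equals the work function:
hf₀ = φ

Solving for f₀:
f₀ = φ/h = (4.92 eV × 1.602×10⁻¹⁹ J/eV) / (6.626×10⁻³⁴ J·s)
f₀ = 1.1897e+15 Hz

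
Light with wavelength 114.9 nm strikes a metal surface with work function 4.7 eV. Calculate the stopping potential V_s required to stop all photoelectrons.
6.0906 V

The stopping potential V_s satisfies: eV_s = KE_max

First, find KE_max using Einstein's equation:
E_photon = hc/λ = 10.7906 eV
KE_max = E_photon - φ = 10.7906 - 4.7 = 6.0906 eV

Since eV_s = KE_max:
V_s = KE_max/e = 6.0906 V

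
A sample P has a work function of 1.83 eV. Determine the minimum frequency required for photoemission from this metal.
4.4249e+14 Hz

The threshold frequency is when the photon energy equals the work function:
hf₀ = φ

Solving for f₀:
f₀ = φ/h = (1.83 eV × 1.602×10⁻¹⁹ J/eV) / (6.626×10⁻³⁴ J·s)
f₀ = 4.4249e+14 Hz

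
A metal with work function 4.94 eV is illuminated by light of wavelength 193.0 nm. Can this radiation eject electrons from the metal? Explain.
Yes

For photoemission, the photon energy must exceed the work function.

Photon energy: E = hc/λ = 6.4241 eV
Work function: φ = 4.94 eV

Since E_photon (6.4241 eV) > φ (4.94 eV), photoemission WILL occur.
The threshold wavelength is λ₀ = hc/φ = 251.0 nm.
Since 193.0 nm < 251.0 nm, the light has sufficient energy.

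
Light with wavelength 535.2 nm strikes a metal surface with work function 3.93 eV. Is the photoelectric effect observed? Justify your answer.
No

For photoemission, the photon energy must exceed the work function.

Photon energy: E = hc/λ = 2.3166 eV
Work function: φ = 3.93 eV

Since E_photon (2.3166 eV) < φ (3.93 eV), photoemission will NOT occur.
The threshold wavelength is λ₀ = hc/φ = 315.5 nm.
Since 535.2 nm > 315.5 nm, the photons lack sufficient energy.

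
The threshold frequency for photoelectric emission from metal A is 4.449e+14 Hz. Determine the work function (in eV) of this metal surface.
1.84 eV

At the threshold frequency, photon energy equals work function:
φ = hf₀

Calculating:
φ = (6.626×10⁻³⁴ J·s)(4.449e+14 Hz)
φ = 1.84 eV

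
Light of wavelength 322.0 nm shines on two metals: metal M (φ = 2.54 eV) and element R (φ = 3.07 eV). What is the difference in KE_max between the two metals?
0.5300 eV

Using KE_max = hc/λ - φ for each metal:

Photon energy: E = hc/λ = 3.8504 eV

For metal M (φ₁ = 2.54 eV):
KE₁ = E - φ₁ = 3.8504 - 2.54 = 1.3104 eV

For element R (φ₂ = 3.07 eV):
KE₂ = E - φ₂ = 3.8504 - 3.07 = 0.7804 eV

Difference:
ΔKE = KE₁ - KE₂ = 1.3104 - 0.7804 = 0.5300 eV

Note: The difference equals the difference in work functions: 3.07 - 2.54 = 0.53 eV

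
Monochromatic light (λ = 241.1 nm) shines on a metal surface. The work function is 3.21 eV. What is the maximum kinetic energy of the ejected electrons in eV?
1.9324 eV

Using Einstein's photoelectric equation: KE_max = hf - φ = hc/λ - φ

First, calculate the photon energy:
E_photon = hc/λ = (6.626×10⁻³⁴ J·s)(3×10⁸ m/s) / (241.1×10⁻⁹ m)
E_photon = 5.1424 eV

Then, the maximum kinetic energy:
KE_max = E_photon - φ = 5.1424 eV - 3.21 eV = 1.9324 eV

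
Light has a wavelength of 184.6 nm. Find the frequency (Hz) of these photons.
1.6240e+15 Hz

Using the wave equation: c = fλ

Solving for frequency:
f = c/λ = (3×10⁸ m/s) / (184.6×10⁻⁹ m)
f = 1.6240e+15 Hz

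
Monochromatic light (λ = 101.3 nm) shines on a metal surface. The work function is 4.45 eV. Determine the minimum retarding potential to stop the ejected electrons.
7.7893 V

The stopping potential V_s satisfies: eV_s = KE_max

First, find KE_max using Einstein's equation:
E_photon = hc/λ = 12.2393 eV
KE_max = E_photon - φ = 12.2393 - 4.45 = 7.7893 eV

Since eV_s = KE_max:
V_s = KE_max/e = 7.7893 V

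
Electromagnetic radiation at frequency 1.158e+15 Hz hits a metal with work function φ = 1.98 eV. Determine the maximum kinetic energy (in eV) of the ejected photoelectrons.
2.8091 eV

Using Einstein's photoelectric equation: KE_max = hf - φ

First, calculate the photon energy:
E_photon = hf = (6.626×10⁻³⁴ J·s)(1.158e+15 Hz)
E_photon = 4.7891 eV

Then, the maximum kinetic energy:
KE_max = E_photon - φ = 4.7891 eV - 1.98 eV = 2.8091 eV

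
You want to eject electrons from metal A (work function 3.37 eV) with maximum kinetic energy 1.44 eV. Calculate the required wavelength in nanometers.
257.76 nm

From Einstein's equation: KE_max = hc/λ - φ

Rearranging for λ:
hc/λ = KE_max + φ
λ = hc/(KE_max + φ)

Required photon energy:
E_photon = KE_max + φ = 1.44 + 3.37 = 4.81 eV

Required wavelength:
λ = hc/E_photon = (6.626×10⁻³⁴)(3×10⁸) / (4.81 × 1.602×10⁻¹⁹)
λ = 257.76 nm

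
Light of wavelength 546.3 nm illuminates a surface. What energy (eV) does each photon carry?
2.2695 eV

Using E = hf = hc/λ:

E = hc/λ = (6.626×10⁻³⁴ J·s)(3×10⁸ m/s) / (546.3×10⁻⁹ m)
E = 2.2695 eV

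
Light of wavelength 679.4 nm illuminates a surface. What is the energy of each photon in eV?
1.8249 eV

Using E = hf = hc/λ:

E = hc/λ = (6.626×10⁻³⁴ J·s)(3×10⁸ m/s) / (679.4×10⁻⁹ m)
E = 1.8249 eV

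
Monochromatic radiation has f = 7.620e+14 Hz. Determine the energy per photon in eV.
3.1514 eV

Using E = hf:

E = hf = (6.626×10⁻³⁴ J·s)(7.620e+14 Hz)
E = 3.1514 eV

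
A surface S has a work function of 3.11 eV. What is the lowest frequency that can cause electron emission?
7.5199e+14 Hz

The threshold frequency is when the photon energy equals the work function:
hf₀ = φ

Solving for f₀:
f₀ = φ/h = (3.11 eV × 1.602×10⁻¹⁹ J/eV) / (6.626×10⁻³⁴ J·s)
f₀ = 7.5199e+14 Hz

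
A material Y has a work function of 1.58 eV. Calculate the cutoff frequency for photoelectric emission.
3.8204e+14 Hz

The threshold frequency is when the photon energy equals the work function:
hf₀ = φ

Solving for f₀:
f₀ = φ/h = (1.58 eV × 1.602×10⁻¹⁹ J/eV) / (6.626×10⁻³⁴ J·s)
f₀ = 3.8204e+14 Hz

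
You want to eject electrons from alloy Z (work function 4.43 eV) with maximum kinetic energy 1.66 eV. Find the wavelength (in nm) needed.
203.59 nm

From Einstein's equation: KE_max = hc/λ - φ

Rearranging for λ:
hc/λ = KE_max + φ
λ = hc/(KE_max + φ)

Required photon energy:
E_photon = KE_max + φ = 1.66 + 4.43 = 6.09 eV

Required wavelength:
λ = hc/E_photon = (6.626×10⁻³⁴)(3×10⁸) / (6.09 × 1.602×10⁻¹⁹)
λ = 203.59 nm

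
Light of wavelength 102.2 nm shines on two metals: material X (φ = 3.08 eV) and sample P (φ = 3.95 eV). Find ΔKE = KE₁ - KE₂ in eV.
0.8700 eV

Using KE_max = hc/λ - φ for each metal:

Photon energy: E = hc/λ = 12.1315 eV

For material X (φ₁ = 3.08 eV):
KE₁ = E - φ₁ = 12.1315 - 3.08 = 9.0515 eV

For sample P (φ₂ = 3.95 eV):
KE₂ = E - φ₂ = 12.1315 - 3.95 = 8.1815 eV

Difference:
ΔKE = KE₁ - KE₂ = 9.0515 - 8.1815 = 0.8700 eV

Note: The difference equals the difference in work functions: 3.95 - 3.08 = 0.87 eV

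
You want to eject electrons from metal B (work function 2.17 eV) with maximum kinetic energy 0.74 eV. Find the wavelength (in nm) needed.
426.06 nm

From Einstein's equation: KE_max = hc/λ - φ

Rearranging for λ:
hc/λ = KE_max + φ
λ = hc/(KE_max + φ)

Required photon energy:
E_photon = KE_max + φ = 0.74 + 2.17 = 2.91 eV

Required wavelength:
λ = hc/E_photon = (6.626×10⁻³⁴)(3×10⁸) / (2.91 × 1.602×10⁻¹⁹)
λ = 426.06 nm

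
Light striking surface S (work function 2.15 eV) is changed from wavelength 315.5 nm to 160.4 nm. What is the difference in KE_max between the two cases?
3.7999 eV

Using Einstein's equation: KE_max = hc/λ - φ

For λ₁ = 315.5 nm:
KE₁ = hc/λ₁ - φ = 3.9298 - 2.15 = 1.7798 eV

For λ₂ = 160.4 nm:
KE₂ = hc/λ₂ - φ = 7.7297 - 2.15 = 5.5797 eV

Change in KE:
ΔKE = KE₂ - KE₁ = 5.5797 - 1.7798 = 3.7999 eV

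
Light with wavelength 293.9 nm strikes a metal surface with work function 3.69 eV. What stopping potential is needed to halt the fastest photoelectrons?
0.5286 V

The stopping potential V_s satisfies: eV_s = KE_max

First, find KE_max using Einstein's equation:
E_photon = hc/λ = 4.2186 eV
KE_max = E_photon - φ = 4.2186 - 3.69 = 0.5286 eV

Since eV_s = KE_max:
V_s = KE_max/e = 0.5286 V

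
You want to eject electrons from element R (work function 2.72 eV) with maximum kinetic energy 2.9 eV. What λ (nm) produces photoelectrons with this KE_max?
220.61 nm

From Einstein's equation: KE_max = hc/λ - φ

Rearranging for λ:
hc/λ = KE_max + φ
λ = hc/(KE_max + φ)

Required photon energy:
E_photon = KE_max + φ = 2.9 + 2.72 = 5.62 eV

Required wavelength:
λ = hc/E_photon = (6.626×10⁻³⁴)(3×10⁸) / (5.62 × 1.602×10⁻¹⁹)
λ = 220.61 nm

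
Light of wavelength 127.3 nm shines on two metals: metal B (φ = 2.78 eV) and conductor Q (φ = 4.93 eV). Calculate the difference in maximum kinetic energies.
2.1500 eV

Using KE_max = hc/λ - φ for each metal:

Photon energy: E = hc/λ = 9.7395 eV

For metal B (φ₁ = 2.78 eV):
KE₁ = E - φ₁ = 9.7395 - 2.78 = 6.9595 eV

For conductor Q (φ₂ = 4.93 eV):
KE₂ = E - φ₂ = 9.7395 - 4.93 = 4.8095 eV

Difference:
ΔKE = KE₁ - KE₂ = 6.9595 - 4.8095 = 2.1500 eV

Note: The difference equals the difference in work functions: 4.93 - 2.78 = 2.15 eV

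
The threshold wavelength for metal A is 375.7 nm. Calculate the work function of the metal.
3.30 eV

At the threshold wavelength, photon energy equals work function:
φ = hc/λ₀

Calculating:
φ = (6.626×10⁻³⁴ J·s)(3×10⁸ m/s) / (375.7×10⁻⁹ m)
φ = 3.30 eV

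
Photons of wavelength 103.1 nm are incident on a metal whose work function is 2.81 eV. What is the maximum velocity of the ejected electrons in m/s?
1.8005e+06 m/s

First, find the maximum kinetic energy:
E_photon = hc/λ = 12.0256 eV
KE_max = E_photon - φ = 12.0256 - 2.81 = 9.2156 eV

Convert to Joules: KE_max = 9.2156 × 1.602×10⁻¹⁹ J = 1.4765e-18 J

Then use KE = ½mv² to find velocity:
v = √(2·KE/m) = √(2 × 1.4765e-18 J / 9.109e-31 kg)
v = 1.8005e+06 m/s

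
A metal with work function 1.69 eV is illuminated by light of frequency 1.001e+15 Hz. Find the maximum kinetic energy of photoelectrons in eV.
2.4498 eV

Using Einstein's photoelectric equation: KE_max = hf - φ

First, calculate the photon energy:
E_photon = hf = (6.626×10⁻³⁴ J·s)(1.001e+15 Hz)
E_photon = 4.1398 eV

Then, the maximum kinetic energy:
KE_max = E_photon - φ = 4.1398 eV - 1.69 eV = 2.4498 eV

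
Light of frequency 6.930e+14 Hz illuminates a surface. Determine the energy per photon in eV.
2.8660 eV

Using E = hf:

E = hf = (6.626×10⁻³⁴ J·s)(6.930e+14 Hz)
E = 2.8660 eV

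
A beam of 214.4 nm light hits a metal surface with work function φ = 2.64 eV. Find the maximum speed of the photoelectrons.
1.0514e+06 m/s

First, find the maximum kinetic energy:
E_photon = hc/λ = 5.7828 eV
KE_max = E_photon - φ = 5.7828 - 2.64 = 3.1428 eV

Convert to Joules: KE_max = 3.1428 × 1.602×10⁻¹⁹ J = 5.0354e-19 J

Then use KE = ½mv² to find velocity:
v = √(2·KE/m) = √(2 × 5.0354e-19 J / 9.109e-31 kg)
v = 1.0514e+06 m/s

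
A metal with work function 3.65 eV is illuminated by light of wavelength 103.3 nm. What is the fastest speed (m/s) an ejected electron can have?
1.7141e+06 m/s

First, find the maximum kinetic energy:
E_photon = hc/λ = 12.0023 eV
KE_max = E_photon - φ = 12.0023 - 3.65 = 8.3523 eV

Convert to Joules: KE_max = 8.3523 × 1.602×10⁻¹⁹ J = 1.3382e-18 J

Then use KE = ½mv² to find velocity:
v = √(2·KE/m) = √(2 × 1.3382e-18 J / 9.109e-31 kg)
v = 1.7141e+06 m/s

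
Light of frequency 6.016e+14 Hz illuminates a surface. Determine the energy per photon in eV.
2.4880 eV

Using E = hf:

E = hf = (6.626×10⁻³⁴ J·s)(6.016e+14 Hz)
E = 2.4880 eV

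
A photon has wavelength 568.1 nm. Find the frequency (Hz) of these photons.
5.2771e+14 Hz

Using the wave equation: c = fλ

Solving for frequency:
f = c/λ = (3×10⁸ m/s) / (568.1×10⁻⁹ m)
f = 5.2771e+14 Hz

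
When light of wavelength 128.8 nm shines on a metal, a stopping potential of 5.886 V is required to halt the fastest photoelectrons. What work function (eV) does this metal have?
3.74 eV

The stopping potential gives the maximum kinetic energy: KE_max = eV_s = 5.886 eV

From Einstein's photoelectric equation: KE_max = hc/λ - φ
Rearranging: φ = hc/λ - KE_max

Calculate photon energy:
E_photon = hc/λ = (6.626×10⁻³⁴ J·s)(3×10⁸ m/s) / (128.8×10⁻⁹ m) = 9.6261 eV

Therefore:
φ = 9.6261 - 5.886 = 3.74 eV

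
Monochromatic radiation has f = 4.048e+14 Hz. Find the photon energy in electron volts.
1.6741 eV

Using E = hf:

E = hf = (6.626×10⁻³⁴ J·s)(4.048e+14 Hz)
E = 1.6741 eV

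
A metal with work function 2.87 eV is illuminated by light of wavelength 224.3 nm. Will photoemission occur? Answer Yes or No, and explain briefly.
Yes

For photoemission, the photon energy must exceed the work function.

Photon energy: E = hc/λ = 5.5276 eV
Work function: φ = 2.87 eV

Since E_photon (5.5276 eV) > φ (2.87 eV), photoemission WILL occur.
The threshold wavelength is λ₀ = hc/φ = 432.0 nm.
Since 224.3 nm < 432.0 nm, the light has sufficient energy.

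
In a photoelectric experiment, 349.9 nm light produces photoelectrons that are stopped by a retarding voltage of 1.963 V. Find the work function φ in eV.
1.58 eV

The stopping potential gives the maximum kinetic energy: KE_max = eV_s = 1.963 eV

From Einstein's photoelectric equation: KE_max = hc/λ - φ
Rearranging: φ = hc/λ - KE_max

Calculate photon energy:
E_photon = hc/λ = (6.626×10⁻³⁴ J·s)(3×10⁸ m/s) / (349.9×10⁻⁹ m) = 3.5434 eV

Therefore:
φ = 3.5434 - 1.963 = 1.58 eV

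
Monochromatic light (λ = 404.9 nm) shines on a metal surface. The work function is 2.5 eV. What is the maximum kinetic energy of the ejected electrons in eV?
0.5621 eV

Using Einstein's photoelectric equation: KE_max = hf - φ = hc/λ - φ

First, calculate the photon energy:
E_photon = hc/λ = (6.626×10⁻³⁴ J·s)(3×10⁸ m/s) / (404.9×10⁻⁹ m)
E_photon = 3.0621 eV

Then, the maximum kinetic energy:
KE_max = E_photon - φ = 3.0621 eV - 2.5 eV = 0.5621 eV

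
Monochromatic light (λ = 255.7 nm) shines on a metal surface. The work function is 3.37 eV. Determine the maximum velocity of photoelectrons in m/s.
7.2124e+05 m/s

First, find the maximum kinetic energy:
E_photon = hc/λ = 4.8488 eV
KE_max = E_photon - φ = 4.8488 - 3.37 = 1.4788 eV

Convert to Joules: KE_max = 1.4788 × 1.602×10⁻¹⁹ J = 2.3693e-19 J

Then use KE = ½mv² to find velocity:
v = √(2·KE/m) = √(2 × 2.3693e-19 J / 9.109e-31 kg)
v = 7.2124e+05 m/s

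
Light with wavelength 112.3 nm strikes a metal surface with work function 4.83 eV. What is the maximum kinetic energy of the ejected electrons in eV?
6.2104 eV

Using Einstein's photoelectric equation: KE_max = hf - φ = hc/λ - φ

First, calculate the photon energy:
E_photon = hc/λ = (6.626×10⁻³⁴ J·s)(3×10⁸ m/s) / (112.3×10⁻⁹ m)
E_photon = 11.0404 eV

Then, the maximum kinetic energy:
KE_max = E_photon - φ = 11.0404 eV - 4.83 eV = 6.2104 eV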